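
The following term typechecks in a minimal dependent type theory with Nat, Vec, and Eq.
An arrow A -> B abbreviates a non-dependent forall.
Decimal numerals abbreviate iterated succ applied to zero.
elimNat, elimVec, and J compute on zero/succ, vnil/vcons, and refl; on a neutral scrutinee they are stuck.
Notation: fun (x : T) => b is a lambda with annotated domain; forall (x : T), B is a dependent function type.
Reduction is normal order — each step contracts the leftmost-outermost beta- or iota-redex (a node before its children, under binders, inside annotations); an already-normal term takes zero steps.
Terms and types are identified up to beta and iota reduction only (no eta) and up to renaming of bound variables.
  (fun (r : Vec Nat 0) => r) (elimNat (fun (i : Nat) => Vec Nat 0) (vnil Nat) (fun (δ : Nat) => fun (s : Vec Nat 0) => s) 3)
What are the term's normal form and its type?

reduced normal form:
  vnil Nat
type:
  Vec Nat 0
observation: the leftmost-outermost redex is a beta-redex, and normalization takes 11 steps.


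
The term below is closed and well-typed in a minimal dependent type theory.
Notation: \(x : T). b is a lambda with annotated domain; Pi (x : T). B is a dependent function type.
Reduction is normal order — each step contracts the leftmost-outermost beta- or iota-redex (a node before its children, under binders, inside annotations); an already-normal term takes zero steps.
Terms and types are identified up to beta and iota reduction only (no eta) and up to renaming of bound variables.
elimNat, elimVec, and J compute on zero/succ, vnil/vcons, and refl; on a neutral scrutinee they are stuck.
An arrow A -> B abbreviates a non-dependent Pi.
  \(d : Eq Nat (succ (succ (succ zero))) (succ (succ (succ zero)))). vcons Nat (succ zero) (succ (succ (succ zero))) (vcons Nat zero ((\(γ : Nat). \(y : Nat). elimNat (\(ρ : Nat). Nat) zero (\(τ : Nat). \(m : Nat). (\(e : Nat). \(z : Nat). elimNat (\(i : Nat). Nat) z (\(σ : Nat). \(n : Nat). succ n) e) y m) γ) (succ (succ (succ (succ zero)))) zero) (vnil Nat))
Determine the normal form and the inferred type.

normal form:
  \(d : Eq Nat (succ (succ (succ zero))) (succ (succ (succ zero)))). vcons Nat (succ zero) (succ (succ (succ zero))) (vcons Nat zero zero (vnil Nat))
inferred type:
  Eq Nat (succ (succ (succ zero))) (succ (succ (succ zero))) -> Vec Nat (succ (succ zero))
observation: reduction starts at a beta-redex, and 27 normal-order steps reach the normal form.


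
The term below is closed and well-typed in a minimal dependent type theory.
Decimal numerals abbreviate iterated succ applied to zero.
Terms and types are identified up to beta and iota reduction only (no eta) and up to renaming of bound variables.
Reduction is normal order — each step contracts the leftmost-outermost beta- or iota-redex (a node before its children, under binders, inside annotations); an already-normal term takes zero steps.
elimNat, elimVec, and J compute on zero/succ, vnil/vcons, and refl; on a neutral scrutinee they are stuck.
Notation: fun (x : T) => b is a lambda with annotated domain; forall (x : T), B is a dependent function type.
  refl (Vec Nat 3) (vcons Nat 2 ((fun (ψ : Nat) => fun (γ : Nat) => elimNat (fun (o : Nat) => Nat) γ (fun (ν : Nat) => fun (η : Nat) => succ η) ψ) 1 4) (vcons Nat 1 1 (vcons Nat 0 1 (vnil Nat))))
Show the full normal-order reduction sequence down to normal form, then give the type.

normal-order reduction sequence:
  refl (Vec Nat 3) (vcons Nat 2 ((fun (ψ : Nat) => fun (γ : Nat) => elimNat (fun (o : Nat) => Nat) γ (fun (ν : Nat) => fun (η : Nat) => succ η) ψ) 1 4) (vcons Nat 1 1 (vcons Nat 0 1 (vnil Nat))))
  ~> refl (Vec Nat 3) (vcons Nat 2 ((fun (ψ : Nat) => elimNat (fun (γ : Nat) => Nat) ψ (fun (o : Nat) => fun (ν : Nat) => succ ν) 1) 4) (vcons Nat 1 1 (vcons Nat 0 1 (vnil Nat))))
  ~> refl (Vec Nat 3) (vcons Nat 2 (elimNat (fun (ψ : Nat) => Nat) 4 (fun (γ : Nat) => fun (o : Nat) => succ o) 1) (vcons Nat 1 1 (vcons Nat 0 1 (vnil Nat))))
  ~> refl (Vec Nat 3) (vcons Nat 2 ((fun (ψ : Nat) => fun (γ : Nat) => succ γ) 0 (elimNat (fun (o : Nat) => Nat) 4 (fun (ν : Nat) => fun (η : Nat) => succ η) 0)) (vcons Nat 1 1 (vcons Nat 0 1 (vnil Nat))))
  ~> refl (Vec Nat 3) (vcons Nat 2 ((fun (ψ : Nat) => succ ψ) (elimNat (fun (γ : Nat) => Nat) 4 (fun (o : Nat) => fun (ν : Nat) => succ ν) 0)) (vcons Nat 1 1 (vcons Nat 0 1 (vnil Nat))))
  ~> refl (Vec Nat 3) (vcons Nat 2 (succ (elimNat (fun (ψ : Nat) => Nat) 4 (fun (γ : Nat) => fun (o : Nat) => succ o) 0)) (vcons Nat 1 1 (vcons Nat 0 1 (vnil Nat))))
  ~> refl (Vec Nat 3) (vcons Nat 2 5 (vcons Nat 1 1 (vcons Nat 0 1 (vnil Nat))))
inferred type:
  Eq (Vec Nat 3) (vcons Nat 2 5 (vcons Nat 1 1 (vcons Nat 0 1 (vnil Nat)))) (vcons Nat 2 5 (vcons Nat 1 1 (vcons Nat 0 1 (vnil Nat))))


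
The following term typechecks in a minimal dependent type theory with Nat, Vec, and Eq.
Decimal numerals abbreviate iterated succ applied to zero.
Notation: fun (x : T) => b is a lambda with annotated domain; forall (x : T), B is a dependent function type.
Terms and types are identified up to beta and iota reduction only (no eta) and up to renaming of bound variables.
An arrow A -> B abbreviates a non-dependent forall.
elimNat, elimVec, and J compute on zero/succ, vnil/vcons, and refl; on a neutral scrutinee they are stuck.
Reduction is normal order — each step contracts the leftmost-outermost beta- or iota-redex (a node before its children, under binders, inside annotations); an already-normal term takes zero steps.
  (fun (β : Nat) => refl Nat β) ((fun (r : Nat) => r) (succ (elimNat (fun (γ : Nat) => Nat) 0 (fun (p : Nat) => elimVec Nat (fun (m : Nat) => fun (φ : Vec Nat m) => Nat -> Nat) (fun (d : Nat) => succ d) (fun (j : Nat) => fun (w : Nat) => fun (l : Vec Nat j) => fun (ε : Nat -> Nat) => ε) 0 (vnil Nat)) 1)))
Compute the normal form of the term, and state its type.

reduced normal form:
  refl Nat 2
type:
  Eq Nat 2 2
observation: contracting a beta-redex first, the term normalizes in 7 steps.


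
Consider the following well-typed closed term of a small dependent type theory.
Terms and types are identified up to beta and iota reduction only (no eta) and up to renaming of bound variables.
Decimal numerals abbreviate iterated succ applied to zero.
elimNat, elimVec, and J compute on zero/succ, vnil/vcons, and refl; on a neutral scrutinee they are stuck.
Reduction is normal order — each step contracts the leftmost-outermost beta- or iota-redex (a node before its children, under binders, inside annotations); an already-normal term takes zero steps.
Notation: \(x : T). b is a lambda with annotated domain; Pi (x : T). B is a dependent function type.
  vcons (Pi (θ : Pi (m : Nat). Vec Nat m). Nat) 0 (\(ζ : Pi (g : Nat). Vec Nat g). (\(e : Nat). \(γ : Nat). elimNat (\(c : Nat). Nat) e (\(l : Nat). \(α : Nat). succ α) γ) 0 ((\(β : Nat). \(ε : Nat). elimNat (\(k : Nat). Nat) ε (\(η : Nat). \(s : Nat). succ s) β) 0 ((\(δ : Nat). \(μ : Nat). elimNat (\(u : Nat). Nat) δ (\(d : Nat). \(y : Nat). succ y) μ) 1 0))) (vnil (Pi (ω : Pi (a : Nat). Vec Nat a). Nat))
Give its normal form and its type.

reduced normal form:
  vcons (Pi (θ : Pi (m : Nat). Vec Nat m). Nat) 0 (\(ζ : Pi (g : Nat). Vec Nat g). 1) (vnil (Pi (e : Pi (γ : Nat). Vec Nat γ). Nat))
the term's type:
  Vec (Pi (θ : Pi (m : Nat). Vec Nat m). Nat) 1


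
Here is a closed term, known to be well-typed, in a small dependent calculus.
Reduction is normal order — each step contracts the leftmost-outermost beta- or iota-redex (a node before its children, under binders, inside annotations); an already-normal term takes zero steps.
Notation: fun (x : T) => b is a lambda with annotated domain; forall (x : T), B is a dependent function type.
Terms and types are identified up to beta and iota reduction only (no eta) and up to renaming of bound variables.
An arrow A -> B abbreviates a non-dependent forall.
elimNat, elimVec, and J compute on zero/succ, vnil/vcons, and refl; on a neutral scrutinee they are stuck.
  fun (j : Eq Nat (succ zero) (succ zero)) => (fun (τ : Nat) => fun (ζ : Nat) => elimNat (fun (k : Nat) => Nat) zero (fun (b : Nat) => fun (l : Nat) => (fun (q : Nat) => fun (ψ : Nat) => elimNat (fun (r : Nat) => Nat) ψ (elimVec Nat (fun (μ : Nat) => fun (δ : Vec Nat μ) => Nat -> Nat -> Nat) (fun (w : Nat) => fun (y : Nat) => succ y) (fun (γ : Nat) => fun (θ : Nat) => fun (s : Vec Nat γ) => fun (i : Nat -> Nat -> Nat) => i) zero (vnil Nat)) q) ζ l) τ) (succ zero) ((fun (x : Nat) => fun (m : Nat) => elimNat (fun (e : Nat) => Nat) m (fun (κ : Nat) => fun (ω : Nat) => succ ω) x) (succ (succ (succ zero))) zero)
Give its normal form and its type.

resulting normal form:
  fun (j : Eq Nat (succ zero) (succ zero)) => succ (succ (succ zero))
inferred type:
  Eq Nat (succ zero) (succ zero) -> Nat


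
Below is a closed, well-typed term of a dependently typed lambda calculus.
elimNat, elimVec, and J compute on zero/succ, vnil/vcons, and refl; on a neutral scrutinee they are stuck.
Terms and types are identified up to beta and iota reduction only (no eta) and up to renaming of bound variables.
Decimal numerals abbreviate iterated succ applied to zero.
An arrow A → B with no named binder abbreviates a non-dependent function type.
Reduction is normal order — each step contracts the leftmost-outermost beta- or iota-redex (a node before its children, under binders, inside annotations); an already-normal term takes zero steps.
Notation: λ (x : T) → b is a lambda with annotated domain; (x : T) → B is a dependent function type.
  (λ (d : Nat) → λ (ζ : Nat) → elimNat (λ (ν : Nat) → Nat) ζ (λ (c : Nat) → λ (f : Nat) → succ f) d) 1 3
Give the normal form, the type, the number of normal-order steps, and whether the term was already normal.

resulting normal form:
  4
the term's type:
  Nat
steps to reach normal form (normal order): 6
term was already normal: no
first redex: a beta-redex


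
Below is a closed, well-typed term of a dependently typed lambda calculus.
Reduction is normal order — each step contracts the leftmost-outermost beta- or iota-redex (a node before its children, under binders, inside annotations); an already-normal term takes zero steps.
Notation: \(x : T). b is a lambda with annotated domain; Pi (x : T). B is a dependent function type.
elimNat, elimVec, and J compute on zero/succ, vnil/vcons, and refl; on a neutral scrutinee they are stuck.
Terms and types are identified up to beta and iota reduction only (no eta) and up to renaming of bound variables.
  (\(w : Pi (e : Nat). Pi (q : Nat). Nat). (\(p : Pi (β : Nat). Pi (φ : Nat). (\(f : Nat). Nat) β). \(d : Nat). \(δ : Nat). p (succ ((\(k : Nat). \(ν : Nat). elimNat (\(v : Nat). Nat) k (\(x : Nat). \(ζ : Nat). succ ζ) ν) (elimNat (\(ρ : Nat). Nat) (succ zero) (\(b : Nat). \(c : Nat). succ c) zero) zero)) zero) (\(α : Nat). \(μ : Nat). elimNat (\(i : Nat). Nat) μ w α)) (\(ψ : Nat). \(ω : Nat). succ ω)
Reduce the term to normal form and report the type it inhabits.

resulting normal form:
  \(w : Nat). \(e : Nat). succ (succ zero)
inferred type:
  Pi (w : Nat). Pi (e : Nat). Nat
observation: 15 normal-order steps normalize the term, beginning with a beta-redex.


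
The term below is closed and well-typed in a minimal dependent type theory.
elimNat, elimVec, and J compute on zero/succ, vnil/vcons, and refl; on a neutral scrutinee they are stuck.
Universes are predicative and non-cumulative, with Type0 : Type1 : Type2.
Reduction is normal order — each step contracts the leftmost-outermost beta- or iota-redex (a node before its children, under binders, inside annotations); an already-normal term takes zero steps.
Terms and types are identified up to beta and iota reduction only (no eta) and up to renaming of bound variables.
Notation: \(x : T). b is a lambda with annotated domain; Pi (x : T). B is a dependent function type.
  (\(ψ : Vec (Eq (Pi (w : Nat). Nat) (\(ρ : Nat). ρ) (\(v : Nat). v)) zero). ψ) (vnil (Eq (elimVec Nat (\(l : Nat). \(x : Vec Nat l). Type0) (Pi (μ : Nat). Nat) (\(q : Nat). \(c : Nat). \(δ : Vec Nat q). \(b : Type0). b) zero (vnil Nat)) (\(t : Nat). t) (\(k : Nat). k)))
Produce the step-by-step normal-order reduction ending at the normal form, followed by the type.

normal-order reduction sequence:
  (\(ψ : Vec (Eq (Pi (w : Nat). Nat) (\(ρ : Nat). ρ) (\(v : Nat). v)) zero). ψ) (vnil (Eq (elimVec Nat (\(l : Nat). \(x : Vec Nat l). Type0) (Pi (μ : Nat). Nat) (\(q : Nat). \(c : Nat). \(δ : Vec Nat q). \(b : Type0). b) zero (vnil Nat)) (\(t : Nat). t) (\(k : Nat). k)))
  ~> vnil (Eq (elimVec Nat (\(ψ : Nat). \(w : Vec Nat ψ). Type0) (Pi (ρ : Nat). Nat) (\(v : Nat). \(l : Nat). \(x : Vec Nat v). \(μ : Type0). μ) zero (vnil Nat)) (\(q : Nat). q) (\(c : Nat). c))
  ~> vnil (Eq (Pi (ψ : Nat). Nat) (\(w : Nat). w) (\(ρ : Nat). ρ))
the term's type:
  Vec (Eq (Pi (ψ : Nat). Nat) (\(w : Nat). w) (\(ρ : Nat). ρ)) zero


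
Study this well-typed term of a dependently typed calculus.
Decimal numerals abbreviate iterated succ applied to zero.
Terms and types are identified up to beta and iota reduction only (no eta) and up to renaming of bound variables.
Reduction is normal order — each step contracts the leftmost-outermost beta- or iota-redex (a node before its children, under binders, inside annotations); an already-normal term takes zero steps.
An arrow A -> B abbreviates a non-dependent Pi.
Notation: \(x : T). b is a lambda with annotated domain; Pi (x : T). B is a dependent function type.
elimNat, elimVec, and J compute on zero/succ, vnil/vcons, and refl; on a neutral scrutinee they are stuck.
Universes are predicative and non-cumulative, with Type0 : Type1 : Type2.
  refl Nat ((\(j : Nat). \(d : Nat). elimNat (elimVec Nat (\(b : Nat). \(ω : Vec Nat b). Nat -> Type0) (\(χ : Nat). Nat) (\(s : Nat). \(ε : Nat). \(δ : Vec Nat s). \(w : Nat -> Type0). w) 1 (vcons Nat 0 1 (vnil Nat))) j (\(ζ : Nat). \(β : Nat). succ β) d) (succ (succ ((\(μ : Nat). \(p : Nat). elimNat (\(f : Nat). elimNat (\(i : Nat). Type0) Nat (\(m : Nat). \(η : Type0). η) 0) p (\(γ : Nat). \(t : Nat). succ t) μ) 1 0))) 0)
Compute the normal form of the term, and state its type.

normal form:
  refl Nat 3
type:
  Eq Nat 3 3
observation: 9 normal-order steps normalize the term, beginning with a beta-redex.


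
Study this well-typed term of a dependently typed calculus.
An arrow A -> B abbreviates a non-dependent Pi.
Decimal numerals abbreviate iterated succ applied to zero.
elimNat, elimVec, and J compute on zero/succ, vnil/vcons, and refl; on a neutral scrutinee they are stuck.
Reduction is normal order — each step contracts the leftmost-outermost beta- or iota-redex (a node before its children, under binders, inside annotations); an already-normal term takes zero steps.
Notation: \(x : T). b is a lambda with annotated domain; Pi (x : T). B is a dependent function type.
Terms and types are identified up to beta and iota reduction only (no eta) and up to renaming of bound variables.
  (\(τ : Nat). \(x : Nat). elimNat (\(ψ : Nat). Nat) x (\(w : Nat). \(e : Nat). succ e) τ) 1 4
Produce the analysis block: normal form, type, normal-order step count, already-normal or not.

resulting normal form:
  5
type:
  Nat
normal-order step count: 6
already normal: no
first contracted redex: a beta-redex


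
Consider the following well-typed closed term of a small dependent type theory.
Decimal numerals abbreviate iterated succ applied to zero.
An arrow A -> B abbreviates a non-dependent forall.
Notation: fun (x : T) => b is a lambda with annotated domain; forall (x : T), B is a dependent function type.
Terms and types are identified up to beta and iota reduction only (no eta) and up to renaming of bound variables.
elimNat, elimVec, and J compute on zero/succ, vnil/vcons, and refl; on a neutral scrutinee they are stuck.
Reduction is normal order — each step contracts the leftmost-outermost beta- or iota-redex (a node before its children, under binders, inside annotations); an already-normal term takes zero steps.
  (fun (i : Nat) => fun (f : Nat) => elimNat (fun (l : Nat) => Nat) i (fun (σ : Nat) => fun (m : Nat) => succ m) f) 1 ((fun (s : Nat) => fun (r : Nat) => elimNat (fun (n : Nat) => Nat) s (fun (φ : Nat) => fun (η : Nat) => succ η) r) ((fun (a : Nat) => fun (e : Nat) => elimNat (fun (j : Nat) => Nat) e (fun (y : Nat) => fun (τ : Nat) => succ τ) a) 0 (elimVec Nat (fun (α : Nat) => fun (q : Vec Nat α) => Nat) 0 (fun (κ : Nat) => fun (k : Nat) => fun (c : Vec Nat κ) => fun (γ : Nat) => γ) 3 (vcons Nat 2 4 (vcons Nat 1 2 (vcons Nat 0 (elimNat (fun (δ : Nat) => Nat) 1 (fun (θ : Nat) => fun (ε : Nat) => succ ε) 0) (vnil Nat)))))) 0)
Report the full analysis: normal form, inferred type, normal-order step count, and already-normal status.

normal form:
  1
the term's type:
  Nat
reduction steps (normal order): 25
term was already normal: no
first contracted redex: a beta-redex


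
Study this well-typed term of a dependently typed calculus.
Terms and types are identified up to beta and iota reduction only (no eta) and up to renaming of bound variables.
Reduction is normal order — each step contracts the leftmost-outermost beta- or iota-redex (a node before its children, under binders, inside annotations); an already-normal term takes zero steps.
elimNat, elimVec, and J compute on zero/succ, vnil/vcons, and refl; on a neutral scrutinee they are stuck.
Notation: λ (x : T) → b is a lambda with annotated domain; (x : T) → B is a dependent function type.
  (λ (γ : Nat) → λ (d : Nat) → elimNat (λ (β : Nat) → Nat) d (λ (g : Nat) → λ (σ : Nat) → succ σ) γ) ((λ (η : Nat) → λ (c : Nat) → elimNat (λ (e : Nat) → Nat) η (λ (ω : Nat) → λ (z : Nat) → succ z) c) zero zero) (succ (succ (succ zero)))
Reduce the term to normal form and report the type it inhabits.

reduced normal form:
  succ (succ (succ zero))
inferred type:
  Nat


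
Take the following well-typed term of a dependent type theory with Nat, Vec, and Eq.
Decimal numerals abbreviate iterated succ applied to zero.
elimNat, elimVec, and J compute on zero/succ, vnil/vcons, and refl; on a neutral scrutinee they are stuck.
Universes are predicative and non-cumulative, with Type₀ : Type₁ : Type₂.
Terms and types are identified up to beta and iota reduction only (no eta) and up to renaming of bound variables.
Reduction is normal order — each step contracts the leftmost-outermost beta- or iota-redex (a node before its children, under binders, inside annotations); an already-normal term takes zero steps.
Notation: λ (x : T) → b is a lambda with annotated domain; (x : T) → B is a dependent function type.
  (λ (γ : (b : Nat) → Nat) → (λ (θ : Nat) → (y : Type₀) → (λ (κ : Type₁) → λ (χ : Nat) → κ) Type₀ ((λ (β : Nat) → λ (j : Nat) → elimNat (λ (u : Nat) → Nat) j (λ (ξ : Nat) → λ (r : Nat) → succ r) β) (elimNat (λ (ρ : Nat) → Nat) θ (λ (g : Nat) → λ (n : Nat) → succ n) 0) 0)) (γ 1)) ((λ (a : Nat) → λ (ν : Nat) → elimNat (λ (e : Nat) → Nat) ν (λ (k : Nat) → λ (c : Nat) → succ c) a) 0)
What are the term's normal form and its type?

resulting normal form:
  (γ : Type₀) → Type₀
type:
  Type₁


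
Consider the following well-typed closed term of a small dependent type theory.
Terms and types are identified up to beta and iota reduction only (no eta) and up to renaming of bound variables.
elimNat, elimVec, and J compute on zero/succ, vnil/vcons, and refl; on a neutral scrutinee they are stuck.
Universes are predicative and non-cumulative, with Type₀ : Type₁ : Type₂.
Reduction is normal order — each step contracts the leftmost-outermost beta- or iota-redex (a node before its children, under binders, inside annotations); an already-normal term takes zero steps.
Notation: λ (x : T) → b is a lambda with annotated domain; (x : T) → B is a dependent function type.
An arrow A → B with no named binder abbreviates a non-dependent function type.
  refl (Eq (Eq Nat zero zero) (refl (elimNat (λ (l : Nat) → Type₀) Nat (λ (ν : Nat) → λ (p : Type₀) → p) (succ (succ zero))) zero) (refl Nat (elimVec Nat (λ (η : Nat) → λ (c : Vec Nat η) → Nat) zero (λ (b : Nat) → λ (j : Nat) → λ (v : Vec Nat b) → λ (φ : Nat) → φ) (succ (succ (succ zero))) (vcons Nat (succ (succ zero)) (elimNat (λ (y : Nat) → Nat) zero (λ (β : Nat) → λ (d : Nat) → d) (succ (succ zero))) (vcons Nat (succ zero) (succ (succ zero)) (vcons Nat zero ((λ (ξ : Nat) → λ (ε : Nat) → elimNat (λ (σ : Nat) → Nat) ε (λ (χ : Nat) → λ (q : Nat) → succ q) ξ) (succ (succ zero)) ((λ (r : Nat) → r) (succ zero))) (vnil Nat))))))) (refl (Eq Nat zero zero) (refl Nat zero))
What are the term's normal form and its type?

reduced normal form:
  refl (Eq (Eq Nat zero zero) (refl Nat zero) (refl Nat zero)) (refl (Eq Nat zero zero) (refl Nat zero))
the term's type:
  Eq (Eq (Eq Nat zero zero) (refl Nat zero) (refl Nat zero)) (refl (Eq Nat zero zero) (refl Nat zero)) (refl (Eq Nat zero zero) (refl Nat zero))


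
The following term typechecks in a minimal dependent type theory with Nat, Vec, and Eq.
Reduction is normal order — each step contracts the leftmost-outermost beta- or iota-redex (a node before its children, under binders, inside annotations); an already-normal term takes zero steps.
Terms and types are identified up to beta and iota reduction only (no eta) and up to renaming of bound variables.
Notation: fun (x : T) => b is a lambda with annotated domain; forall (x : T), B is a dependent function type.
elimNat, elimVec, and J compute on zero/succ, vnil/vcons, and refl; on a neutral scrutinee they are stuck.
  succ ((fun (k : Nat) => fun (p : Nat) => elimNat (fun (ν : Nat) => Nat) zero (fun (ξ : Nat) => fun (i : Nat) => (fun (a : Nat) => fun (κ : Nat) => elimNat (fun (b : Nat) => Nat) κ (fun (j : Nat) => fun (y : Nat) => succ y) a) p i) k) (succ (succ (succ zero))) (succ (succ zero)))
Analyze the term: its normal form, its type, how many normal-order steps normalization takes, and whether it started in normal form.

normal form:
  succ (succ (succ (succ (succ (succ (succ zero))))))
the term's type:
  Nat
normal-order step count: 39
term was already normal: no
first redex: a beta-redex


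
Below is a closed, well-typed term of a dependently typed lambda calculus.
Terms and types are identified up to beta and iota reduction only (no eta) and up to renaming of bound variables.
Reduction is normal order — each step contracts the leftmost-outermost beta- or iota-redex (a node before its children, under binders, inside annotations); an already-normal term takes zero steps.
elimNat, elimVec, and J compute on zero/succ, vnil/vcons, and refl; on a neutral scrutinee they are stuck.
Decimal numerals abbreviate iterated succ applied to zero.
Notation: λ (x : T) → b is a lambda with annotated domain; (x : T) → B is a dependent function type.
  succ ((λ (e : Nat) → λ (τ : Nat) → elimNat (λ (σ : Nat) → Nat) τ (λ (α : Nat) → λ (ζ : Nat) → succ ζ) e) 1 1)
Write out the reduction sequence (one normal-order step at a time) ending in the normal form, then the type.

normal-order reduction:
  succ ((λ (e : Nat) → λ (τ : Nat) → elimNat (λ (σ : Nat) → Nat) τ (λ (α : Nat) → λ (ζ : Nat) → succ ζ) e) 1 1)
  ~> succ ((λ (e : Nat) → elimNat (λ (τ : Nat) → Nat) e (λ (σ : Nat) → λ (α : Nat) → succ α) 1) 1)
  ~> succ (elimNat (λ (e : Nat) → Nat) 1 (λ (τ : Nat) → λ (σ : Nat) → succ σ) 1)
  ~> succ ((λ (e : Nat) → λ (τ : Nat) → succ τ) 0 (elimNat (λ (σ : Nat) → Nat) 1 (λ (α : Nat) → λ (ζ : Nat) → succ ζ) 0))
  ~> succ ((λ (e : Nat) → succ e) (elimNat (λ (τ : Nat) → Nat) 1 (λ (σ : Nat) → λ (α : Nat) → succ α) 0))
  ~> succ (succ (elimNat (λ (e : Nat) → Nat) 1 (λ (τ : Nat) → λ (σ : Nat) → succ σ) 0))
  ~> 3
type:
  Nat


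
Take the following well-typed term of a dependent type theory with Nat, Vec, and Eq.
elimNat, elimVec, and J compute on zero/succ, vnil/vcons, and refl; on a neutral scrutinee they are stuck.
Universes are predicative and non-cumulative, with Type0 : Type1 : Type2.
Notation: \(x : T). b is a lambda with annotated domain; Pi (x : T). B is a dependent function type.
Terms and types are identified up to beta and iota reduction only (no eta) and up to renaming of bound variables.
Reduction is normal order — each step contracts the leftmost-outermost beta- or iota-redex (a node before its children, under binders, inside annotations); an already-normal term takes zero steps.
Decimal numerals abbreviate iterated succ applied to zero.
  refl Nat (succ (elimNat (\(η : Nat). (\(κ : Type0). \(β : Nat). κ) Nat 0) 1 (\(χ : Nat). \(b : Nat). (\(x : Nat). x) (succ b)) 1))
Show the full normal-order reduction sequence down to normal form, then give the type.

normal-order reduction:
  refl Nat (succ (elimNat (\(η : Nat). (\(κ : Type0). \(β : Nat). κ) Nat 0) 1 (\(χ : Nat). \(b : Nat). (\(x : Nat). x) (succ b)) 1))
  ~> refl Nat (succ ((\(η : Nat). \(κ : Nat). (\(β : Nat). β) (succ κ)) 0 (elimNat (\(χ : Nat). (\(b : Type0). \(x : Nat). b) Nat 0) 1 (\(ξ : Nat). \(p : Nat). (\(g : Nat). g) (succ p)) 0)))
  ~> refl Nat (succ ((\(η : Nat). (\(κ : Nat). κ) (succ η)) (elimNat (\(β : Nat). (\(χ : Type0). \(b : Nat). χ) Nat 0) 1 (\(x : Nat). \(ξ : Nat). (\(p : Nat). p) (succ ξ)) 0)))
  ~> refl Nat (succ ((\(η : Nat). η) (succ (elimNat (\(κ : Nat). (\(β : Type0). \(χ : Nat). β) Nat 0) 1 (\(b : Nat). \(x : Nat). (\(ξ : Nat). ξ) (succ x)) 0))))
  ~> refl Nat (succ (succ (elimNat (\(η : Nat). (\(κ : Type0). \(β : Nat). κ) Nat 0) 1 (\(χ : Nat). \(b : Nat). (\(x : Nat). x) (succ b)) 0)))
  ~> refl Nat 3
the term's type:
  Eq Nat 3 3


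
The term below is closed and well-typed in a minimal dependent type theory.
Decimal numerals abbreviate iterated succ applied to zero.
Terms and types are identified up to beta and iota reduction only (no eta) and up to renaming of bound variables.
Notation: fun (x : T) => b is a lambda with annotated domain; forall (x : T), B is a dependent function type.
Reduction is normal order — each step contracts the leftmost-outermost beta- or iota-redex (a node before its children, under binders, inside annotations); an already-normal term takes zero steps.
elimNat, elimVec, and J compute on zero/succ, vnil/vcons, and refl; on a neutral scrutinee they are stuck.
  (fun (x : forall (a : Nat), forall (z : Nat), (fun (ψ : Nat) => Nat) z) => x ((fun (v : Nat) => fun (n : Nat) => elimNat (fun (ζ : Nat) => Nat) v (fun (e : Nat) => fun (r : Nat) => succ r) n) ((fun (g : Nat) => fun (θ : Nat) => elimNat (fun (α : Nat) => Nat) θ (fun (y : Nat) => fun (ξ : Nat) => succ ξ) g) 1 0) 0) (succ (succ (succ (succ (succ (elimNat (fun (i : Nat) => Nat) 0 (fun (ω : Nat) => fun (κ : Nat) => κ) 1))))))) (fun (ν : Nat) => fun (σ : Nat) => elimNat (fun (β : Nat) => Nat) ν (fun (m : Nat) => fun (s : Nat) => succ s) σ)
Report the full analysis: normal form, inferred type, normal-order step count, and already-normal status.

reduced normal form:
  6
type:
  Nat
steps to reach normal form (normal order): 32
started in normal form: no
first redex: a beta-redex


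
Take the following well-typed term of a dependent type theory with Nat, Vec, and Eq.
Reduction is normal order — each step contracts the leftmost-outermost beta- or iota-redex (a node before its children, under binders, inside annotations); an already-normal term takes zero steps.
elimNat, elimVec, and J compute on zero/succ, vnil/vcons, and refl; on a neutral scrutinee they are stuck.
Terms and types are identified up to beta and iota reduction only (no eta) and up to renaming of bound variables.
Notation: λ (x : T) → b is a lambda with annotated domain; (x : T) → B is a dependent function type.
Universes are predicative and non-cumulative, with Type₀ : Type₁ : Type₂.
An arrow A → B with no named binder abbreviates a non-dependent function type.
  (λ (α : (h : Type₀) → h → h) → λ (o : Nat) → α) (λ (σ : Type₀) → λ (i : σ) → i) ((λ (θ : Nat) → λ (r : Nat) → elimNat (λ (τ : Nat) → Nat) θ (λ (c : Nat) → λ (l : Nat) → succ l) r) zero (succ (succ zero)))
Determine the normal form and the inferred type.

reduced normal form:
  λ (α : Type₀) → λ (h : α) → h
type:
  (α : Type₀) → α → α


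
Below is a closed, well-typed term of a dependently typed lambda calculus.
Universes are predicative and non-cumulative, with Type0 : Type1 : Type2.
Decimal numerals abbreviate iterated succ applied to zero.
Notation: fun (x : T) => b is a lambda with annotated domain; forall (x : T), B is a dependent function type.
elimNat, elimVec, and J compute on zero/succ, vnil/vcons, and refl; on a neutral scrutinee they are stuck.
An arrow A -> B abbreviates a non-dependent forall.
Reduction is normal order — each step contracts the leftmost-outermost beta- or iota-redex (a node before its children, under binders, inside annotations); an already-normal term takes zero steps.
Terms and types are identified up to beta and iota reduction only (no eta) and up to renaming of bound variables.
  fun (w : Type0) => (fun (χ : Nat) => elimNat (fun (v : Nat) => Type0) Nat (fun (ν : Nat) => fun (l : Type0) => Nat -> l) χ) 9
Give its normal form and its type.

reduced normal form:
  fun (w : Type0) => Nat -> Nat -> Nat -> Nat -> Nat -> Nat -> Nat -> Nat -> Nat -> Nat
type:
  Type0 -> Type0
observation: normalization takes exactly 29 steps under the normal-order strategy.


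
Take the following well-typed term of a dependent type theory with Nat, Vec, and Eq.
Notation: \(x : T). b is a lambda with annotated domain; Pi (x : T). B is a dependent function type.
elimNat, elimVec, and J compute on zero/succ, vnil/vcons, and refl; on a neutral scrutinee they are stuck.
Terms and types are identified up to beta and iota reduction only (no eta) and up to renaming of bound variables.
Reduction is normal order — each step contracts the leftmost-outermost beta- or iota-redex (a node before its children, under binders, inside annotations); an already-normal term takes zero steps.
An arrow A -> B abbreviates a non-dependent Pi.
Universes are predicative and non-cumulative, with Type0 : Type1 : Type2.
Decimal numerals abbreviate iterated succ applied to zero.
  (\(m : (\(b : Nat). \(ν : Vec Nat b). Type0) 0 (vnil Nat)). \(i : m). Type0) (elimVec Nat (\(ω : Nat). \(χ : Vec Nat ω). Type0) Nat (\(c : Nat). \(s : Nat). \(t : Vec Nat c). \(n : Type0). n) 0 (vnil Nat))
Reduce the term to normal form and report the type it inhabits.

reduced normal form:
  \(m : Nat). Type0
the term's type:
  Nat -> Type1


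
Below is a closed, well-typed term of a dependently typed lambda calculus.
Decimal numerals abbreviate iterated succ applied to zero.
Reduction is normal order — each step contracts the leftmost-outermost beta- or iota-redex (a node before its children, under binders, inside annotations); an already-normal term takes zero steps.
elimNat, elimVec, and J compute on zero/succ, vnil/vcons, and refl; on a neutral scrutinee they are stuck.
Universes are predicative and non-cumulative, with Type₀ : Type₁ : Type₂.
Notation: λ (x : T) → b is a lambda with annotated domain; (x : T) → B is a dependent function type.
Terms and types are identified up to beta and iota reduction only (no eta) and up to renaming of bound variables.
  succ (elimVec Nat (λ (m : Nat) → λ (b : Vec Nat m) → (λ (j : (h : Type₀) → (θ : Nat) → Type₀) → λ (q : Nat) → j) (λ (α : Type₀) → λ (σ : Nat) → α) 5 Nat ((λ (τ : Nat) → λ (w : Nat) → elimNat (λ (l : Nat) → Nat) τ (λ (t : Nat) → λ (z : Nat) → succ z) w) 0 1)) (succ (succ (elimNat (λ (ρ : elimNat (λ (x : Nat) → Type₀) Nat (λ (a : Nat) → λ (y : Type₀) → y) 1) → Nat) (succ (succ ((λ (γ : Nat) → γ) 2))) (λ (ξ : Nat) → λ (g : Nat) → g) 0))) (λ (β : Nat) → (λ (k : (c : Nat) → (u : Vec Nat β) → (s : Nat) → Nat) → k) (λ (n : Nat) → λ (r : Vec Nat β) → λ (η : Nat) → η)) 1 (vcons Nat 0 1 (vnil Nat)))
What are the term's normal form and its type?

normal form:
  7
the term's type:
  Nat
observation: the leftmost-outermost redex is an elimVec iota-redex, and normalization takes 9 steps.


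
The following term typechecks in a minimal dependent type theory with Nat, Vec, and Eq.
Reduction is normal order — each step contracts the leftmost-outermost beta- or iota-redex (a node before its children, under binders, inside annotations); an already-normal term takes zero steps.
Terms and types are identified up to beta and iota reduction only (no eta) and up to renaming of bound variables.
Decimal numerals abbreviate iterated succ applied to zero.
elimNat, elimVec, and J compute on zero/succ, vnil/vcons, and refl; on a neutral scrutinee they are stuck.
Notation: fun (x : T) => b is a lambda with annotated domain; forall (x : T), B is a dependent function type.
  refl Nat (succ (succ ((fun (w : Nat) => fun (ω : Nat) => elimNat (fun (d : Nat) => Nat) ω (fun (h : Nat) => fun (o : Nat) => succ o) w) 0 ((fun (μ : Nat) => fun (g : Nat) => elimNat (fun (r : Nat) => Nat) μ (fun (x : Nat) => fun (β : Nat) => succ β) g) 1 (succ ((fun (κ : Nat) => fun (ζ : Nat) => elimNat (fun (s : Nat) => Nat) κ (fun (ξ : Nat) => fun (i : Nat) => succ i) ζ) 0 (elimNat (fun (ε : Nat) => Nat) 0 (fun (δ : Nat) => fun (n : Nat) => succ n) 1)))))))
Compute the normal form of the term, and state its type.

normal form:
  refl Nat 5
inferred type:
  Eq Nat 5 5


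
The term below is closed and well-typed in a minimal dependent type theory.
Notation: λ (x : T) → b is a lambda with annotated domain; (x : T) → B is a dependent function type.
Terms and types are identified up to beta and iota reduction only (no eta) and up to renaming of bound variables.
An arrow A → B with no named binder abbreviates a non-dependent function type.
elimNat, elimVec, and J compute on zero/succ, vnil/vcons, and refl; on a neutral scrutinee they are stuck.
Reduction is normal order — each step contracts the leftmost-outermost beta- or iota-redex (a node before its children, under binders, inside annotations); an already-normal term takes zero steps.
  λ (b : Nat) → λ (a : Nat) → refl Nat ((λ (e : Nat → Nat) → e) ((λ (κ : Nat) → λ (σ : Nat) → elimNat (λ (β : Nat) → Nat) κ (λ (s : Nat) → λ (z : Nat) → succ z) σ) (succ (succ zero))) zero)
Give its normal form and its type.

reduced normal form:
  λ (b : Nat) → λ (a : Nat) → refl Nat (succ (succ zero))
type:
  Nat → Nat → Eq Nat (succ (succ zero)) (succ (succ zero))
observation: normalization takes exactly 4 steps under the normal-order strategy.


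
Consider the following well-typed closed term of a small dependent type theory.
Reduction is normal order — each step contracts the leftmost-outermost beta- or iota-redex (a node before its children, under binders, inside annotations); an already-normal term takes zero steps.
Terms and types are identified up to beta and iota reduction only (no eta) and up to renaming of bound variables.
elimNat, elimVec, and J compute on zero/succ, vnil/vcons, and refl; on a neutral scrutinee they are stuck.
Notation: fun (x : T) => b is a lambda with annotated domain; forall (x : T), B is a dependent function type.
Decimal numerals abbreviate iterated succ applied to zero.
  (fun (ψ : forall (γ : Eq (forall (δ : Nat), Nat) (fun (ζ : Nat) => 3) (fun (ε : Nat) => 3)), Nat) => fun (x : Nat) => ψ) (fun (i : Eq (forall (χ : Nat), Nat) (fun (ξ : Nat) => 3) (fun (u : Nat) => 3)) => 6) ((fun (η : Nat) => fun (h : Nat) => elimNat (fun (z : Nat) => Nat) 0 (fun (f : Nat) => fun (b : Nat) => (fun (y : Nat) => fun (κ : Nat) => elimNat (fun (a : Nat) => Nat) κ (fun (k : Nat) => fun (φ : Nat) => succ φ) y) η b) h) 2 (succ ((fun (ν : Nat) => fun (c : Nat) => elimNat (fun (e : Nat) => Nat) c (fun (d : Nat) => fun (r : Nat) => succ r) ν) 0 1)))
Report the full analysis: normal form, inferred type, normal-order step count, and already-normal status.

reduced normal form:
  fun (ψ : Eq (forall (γ : Nat), Nat) (fun (δ : Nat) => 3) (fun (ζ : Nat) => 3)) => 6
inferred type:
  forall (ψ : Eq (forall (γ : Nat), Nat) (fun (δ : Nat) => 3) (fun (ζ : Nat) => 3)), Nat
normal-order step count: 2
started in normal form: no
first redex: a beta-redex


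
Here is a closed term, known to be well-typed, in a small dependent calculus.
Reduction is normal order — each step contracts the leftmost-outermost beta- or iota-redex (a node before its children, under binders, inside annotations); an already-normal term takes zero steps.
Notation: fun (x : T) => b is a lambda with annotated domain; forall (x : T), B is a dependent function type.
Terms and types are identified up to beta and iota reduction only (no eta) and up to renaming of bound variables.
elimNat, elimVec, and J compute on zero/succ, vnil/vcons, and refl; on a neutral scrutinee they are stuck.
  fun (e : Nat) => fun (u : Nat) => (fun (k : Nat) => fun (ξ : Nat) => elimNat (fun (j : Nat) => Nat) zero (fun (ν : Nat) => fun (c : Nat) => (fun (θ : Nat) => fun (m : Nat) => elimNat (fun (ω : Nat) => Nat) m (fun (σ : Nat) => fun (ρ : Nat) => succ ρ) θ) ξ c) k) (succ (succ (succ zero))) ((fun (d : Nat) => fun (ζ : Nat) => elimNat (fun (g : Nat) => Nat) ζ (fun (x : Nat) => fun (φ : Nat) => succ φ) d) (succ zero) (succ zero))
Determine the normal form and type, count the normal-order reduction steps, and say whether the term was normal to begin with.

reduced normal form:
  fun (e : Nat) => fun (u : Nat) => succ (succ (succ (succ (succ (succ zero)))))
type:
  forall (e : Nat), forall (u : Nat), Nat
reduction steps (normal order): 57
started in normal form: no
first contracted redex: a beta-redex


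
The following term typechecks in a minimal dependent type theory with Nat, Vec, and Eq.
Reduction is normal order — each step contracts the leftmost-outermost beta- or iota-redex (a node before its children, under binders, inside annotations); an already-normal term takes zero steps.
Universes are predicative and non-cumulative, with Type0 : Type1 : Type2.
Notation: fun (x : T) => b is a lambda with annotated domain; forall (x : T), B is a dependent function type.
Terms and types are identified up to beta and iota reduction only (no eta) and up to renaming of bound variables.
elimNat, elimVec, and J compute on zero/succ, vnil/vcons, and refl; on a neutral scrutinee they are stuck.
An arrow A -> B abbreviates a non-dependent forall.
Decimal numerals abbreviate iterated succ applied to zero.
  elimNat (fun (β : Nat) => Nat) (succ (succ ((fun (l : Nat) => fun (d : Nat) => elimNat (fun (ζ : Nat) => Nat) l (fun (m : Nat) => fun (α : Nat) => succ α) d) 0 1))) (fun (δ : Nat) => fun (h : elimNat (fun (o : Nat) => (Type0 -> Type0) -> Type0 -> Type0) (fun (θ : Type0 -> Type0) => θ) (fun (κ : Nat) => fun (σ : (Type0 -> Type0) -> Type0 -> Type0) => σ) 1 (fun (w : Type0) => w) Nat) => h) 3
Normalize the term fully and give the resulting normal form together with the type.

resulting normal form:
  3
the term's type:
  Nat


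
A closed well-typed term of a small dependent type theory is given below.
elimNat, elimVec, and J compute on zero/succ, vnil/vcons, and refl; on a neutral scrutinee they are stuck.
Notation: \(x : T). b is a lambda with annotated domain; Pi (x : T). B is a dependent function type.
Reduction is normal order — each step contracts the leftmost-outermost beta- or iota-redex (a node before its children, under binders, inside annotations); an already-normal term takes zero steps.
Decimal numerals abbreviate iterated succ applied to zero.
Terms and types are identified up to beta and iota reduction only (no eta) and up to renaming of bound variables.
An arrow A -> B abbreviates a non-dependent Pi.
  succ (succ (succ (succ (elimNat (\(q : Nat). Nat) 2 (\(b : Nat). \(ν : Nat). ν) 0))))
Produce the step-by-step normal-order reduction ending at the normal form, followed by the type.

normal-order reduction sequence:
  succ (succ (succ (succ (elimNat (\(q : Nat). Nat) 2 (\(b : Nat). \(ν : Nat). ν) 0))))
  ~> 6
the term's type:
  Nat


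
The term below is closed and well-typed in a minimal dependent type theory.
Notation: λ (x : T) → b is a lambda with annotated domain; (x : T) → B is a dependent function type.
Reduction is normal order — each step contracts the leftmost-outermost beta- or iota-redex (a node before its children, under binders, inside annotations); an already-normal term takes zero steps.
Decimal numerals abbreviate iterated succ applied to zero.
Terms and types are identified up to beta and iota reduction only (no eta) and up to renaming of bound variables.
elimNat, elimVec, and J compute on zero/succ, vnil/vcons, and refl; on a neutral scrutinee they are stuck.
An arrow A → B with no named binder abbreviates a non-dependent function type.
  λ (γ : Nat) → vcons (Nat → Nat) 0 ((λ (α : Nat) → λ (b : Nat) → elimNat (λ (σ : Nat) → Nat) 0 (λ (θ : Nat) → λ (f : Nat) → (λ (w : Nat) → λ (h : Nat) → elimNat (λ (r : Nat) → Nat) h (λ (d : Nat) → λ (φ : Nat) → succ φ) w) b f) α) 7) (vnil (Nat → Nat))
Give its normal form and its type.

reduced normal form:
  λ (γ : Nat) → vcons (Nat → Nat) 0 (λ (α : Nat) → elimNat (λ (b : Nat) → Nat) (elimNat (λ (σ : Nat) → Nat) (elimNat (λ (θ : Nat) → Nat) (elimNat (λ (f : Nat) → Nat) (elimNat (λ (w : Nat) → Nat) (elimNat (λ (h : Nat) → Nat) (elimNat (λ (r : Nat) → Nat) 0 (λ (d : Nat) → λ (φ : Nat) → succ φ) α) (λ (κ : Nat) → λ (p : Nat) → succ p) α) (λ (i : Nat) → λ (l : Nat) → succ l) α) (λ (μ : Nat) → λ (e : Nat) → succ e) α) (λ (ν : Nat) → λ (m : Nat) → succ m) α) (λ (u : Nat) → λ (c : Nat) → succ c) α) (λ (η : Nat) → λ (ψ : Nat) → succ ψ) α) (vnil (Nat → Nat))
type:
  Nat → Vec (Nat → Nat) 1
observation: the first redex contracted is a beta-redex; the normal form is reached in 37 normal-order steps.
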